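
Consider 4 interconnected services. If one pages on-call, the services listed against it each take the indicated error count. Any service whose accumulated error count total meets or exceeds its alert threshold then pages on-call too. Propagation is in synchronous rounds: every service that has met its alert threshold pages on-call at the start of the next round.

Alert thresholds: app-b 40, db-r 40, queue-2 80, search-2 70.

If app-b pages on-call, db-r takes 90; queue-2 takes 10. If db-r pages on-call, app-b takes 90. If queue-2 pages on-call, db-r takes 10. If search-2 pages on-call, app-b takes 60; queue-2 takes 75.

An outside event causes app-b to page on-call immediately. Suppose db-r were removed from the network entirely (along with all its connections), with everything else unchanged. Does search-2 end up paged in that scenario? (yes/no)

With db-r removed:
Round 1 — app-b pages on-call (initial).
  queue-2: +10 → 10 < 80
No further pages.

no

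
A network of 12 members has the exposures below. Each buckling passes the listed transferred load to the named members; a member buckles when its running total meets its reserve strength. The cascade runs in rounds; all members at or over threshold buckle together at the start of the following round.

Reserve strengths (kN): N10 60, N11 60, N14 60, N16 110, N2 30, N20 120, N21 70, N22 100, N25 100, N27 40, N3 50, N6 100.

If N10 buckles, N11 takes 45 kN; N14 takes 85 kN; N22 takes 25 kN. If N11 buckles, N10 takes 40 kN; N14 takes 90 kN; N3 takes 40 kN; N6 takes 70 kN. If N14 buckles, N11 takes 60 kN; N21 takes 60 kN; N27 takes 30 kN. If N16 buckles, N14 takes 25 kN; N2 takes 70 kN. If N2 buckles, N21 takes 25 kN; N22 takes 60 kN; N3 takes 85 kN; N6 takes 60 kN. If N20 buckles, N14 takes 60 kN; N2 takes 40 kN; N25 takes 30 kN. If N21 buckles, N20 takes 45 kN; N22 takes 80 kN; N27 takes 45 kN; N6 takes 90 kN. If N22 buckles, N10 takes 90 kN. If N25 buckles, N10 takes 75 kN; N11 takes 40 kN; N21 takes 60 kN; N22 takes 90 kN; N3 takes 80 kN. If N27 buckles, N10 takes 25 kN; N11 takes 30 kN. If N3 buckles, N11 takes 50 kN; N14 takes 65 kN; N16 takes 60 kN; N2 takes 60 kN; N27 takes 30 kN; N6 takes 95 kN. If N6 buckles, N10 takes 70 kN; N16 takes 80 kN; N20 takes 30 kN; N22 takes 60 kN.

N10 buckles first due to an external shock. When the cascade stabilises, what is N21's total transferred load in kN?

60

Round 1 — N10 buckles (initial).
  N11: +45 → 45 < 60
  N14: +85 → 85 ≥ 60
  N22: +25 → 25 < 100
Round 2 — N14 buckles.
  N11: +60 → 105 ≥ 60
  N21: +60 → 60 < 70
  N27: +30 → 30 < 40
Round 3 — N11 buckles.
  N3: +40 → 40 < 50
  N6: +70 → 70 < 100
No further bucklings.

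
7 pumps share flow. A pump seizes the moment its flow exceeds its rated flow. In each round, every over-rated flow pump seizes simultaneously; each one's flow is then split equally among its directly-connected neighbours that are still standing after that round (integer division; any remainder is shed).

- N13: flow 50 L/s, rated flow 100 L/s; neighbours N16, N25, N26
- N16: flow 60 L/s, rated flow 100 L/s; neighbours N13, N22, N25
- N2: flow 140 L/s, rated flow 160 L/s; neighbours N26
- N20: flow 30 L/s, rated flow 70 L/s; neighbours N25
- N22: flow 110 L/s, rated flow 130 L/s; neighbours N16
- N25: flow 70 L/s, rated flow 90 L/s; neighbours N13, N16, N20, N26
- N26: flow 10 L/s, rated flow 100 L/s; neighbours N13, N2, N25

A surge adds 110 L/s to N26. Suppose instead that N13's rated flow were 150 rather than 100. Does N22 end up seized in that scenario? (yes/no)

With N13's rated flow at 150:
Round 1 — N26 at 120 > 100. N26 seizes.
  N26 sheds 120 L/s to N13, N2, N25: 40 each.
    N13: 50+40 = 90 ≤ 150
    N2: 140+40 = 180 > 160
    N25: 70+40 = 110 > 90
Round 2 — N2, N25 seize.
  N2 sheds 180 L/s: no online neighbours, lost.
  N25 sheds 110 L/s to N13, N16, N20: 36 each (2 lost).
    N13: 90+36 = 126 ≤ 150
    N16: 60+36 = 96 ≤ 100
    N20: 30+36 = 66 ≤ 70
No further seizures.

no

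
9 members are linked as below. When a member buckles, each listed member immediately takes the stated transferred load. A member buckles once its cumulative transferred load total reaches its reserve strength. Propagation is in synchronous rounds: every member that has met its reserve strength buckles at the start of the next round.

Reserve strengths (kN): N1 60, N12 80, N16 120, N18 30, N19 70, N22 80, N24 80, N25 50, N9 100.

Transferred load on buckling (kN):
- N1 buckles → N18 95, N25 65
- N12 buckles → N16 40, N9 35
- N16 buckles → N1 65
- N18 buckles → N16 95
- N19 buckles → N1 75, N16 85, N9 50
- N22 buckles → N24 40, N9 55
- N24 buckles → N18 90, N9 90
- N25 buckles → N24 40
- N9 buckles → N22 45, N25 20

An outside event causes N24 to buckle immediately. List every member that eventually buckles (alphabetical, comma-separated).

Round 1 — N24 buckles (initial).
  N18: +90 → 90 ≥ 30
  N9: +90 → 90 < 100
Round 2 — N18 buckles.
  N16: +95 → 95 < 120
No further bucklings.

N18, N24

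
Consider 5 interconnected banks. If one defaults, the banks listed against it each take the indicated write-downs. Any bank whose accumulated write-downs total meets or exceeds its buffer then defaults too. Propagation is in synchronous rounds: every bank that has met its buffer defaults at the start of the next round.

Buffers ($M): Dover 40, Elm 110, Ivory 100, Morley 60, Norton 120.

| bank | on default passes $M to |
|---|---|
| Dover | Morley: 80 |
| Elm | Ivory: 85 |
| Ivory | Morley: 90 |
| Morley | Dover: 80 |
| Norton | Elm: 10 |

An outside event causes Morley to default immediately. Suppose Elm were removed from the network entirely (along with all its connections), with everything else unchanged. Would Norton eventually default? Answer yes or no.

no

With Elm removed:
Round 1 — Morley defaults (initial).
  Dover: +80 → 80 ≥ 40
Round 2 — Dover defaults.
No further defaults.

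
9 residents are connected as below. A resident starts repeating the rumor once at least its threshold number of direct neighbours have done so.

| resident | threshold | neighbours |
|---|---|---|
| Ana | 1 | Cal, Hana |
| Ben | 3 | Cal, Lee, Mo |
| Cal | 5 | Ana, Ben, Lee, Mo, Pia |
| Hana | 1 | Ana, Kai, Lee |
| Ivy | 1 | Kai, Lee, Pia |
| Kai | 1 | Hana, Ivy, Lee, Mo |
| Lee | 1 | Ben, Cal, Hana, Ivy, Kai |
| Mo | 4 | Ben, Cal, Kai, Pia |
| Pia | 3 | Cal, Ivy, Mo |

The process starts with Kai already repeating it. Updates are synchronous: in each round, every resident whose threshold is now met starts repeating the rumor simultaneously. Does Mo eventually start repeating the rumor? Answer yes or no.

Round 1 — Kai starts repeating the rumor (initial).
Round 2 — checking thresholds:
  Hana: 1 of 3 neighbours ≥ 1, starts repeating the rumor.
  Ivy: 1 of 3 neighbours ≥ 1, starts repeating the rumor.
  Lee: 1 of 5 neighbours ≥ 1, starts repeating the rumor.
  Mo: 1 of 4 neighbours < 4, not yet.
Round 3 — checking thresholds:
  Ana: 1 of 2 neighbours ≥ 1, starts repeating the rumor.
  Ben: 1 of 3 neighbours < 3, not yet.
  Cal: 1 of 5 neighbours < 5, not yet.
  Mo: 1 of 4 neighbours < 4, not yet.
  Pia: 1 of 3 neighbours < 3, not yet.
Round 4 — no new spreads; cascade stops.

no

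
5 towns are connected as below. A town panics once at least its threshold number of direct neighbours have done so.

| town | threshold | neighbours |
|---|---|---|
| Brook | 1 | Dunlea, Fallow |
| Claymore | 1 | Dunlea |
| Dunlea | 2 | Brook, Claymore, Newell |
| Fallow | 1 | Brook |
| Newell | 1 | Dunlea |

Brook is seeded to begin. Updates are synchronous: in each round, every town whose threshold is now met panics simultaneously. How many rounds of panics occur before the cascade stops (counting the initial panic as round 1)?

Round 1 — Brook panics (initial).
Round 2 — checking thresholds:
  Dunlea: 1 of 3 neighbours < 2, not yet.
  Fallow: 1 of 1 neighbours ≥ 1, panics.
Round 3 — no new panics; cascade stops.

2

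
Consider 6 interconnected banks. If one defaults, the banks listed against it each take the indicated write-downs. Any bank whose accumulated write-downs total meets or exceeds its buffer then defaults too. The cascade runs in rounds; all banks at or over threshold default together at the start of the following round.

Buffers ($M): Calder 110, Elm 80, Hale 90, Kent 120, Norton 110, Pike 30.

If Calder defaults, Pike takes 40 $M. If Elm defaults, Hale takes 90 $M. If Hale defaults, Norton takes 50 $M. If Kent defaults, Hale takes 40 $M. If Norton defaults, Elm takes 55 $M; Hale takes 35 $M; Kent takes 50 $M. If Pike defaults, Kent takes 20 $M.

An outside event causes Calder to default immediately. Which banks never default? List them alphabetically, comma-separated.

Round 1 — Calder defaults (initial).
  Pike: +40 → 40 ≥ 30
Round 2 — Pike defaults.
  Kent: +20 → 20 < 120
No further defaults.

Elm, Hale, Kent, Norton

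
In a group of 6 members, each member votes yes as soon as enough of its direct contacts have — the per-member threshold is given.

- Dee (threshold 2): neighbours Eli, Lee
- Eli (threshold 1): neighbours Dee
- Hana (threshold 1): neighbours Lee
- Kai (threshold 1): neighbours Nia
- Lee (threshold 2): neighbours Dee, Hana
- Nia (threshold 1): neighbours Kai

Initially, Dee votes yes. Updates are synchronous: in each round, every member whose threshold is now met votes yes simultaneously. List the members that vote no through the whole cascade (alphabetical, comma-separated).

Round 1 — Dee votes yes (initial).
Round 2 — checking thresholds:
  Eli: 1 of 1 neighbours ≥ 1, votes yes.
  Lee: 1 of 2 neighbours < 2, holds.
Round 3 — no new yes votes; cascade stops.

Hana, Kai, Lee, Nia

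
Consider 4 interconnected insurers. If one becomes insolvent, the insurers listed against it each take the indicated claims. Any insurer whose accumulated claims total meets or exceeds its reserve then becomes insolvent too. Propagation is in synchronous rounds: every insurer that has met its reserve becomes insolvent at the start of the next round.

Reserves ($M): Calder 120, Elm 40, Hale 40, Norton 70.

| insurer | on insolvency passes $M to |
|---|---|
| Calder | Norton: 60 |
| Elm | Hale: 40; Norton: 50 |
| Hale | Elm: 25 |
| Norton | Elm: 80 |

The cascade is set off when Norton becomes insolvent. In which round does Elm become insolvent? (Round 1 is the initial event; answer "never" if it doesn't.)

Round 1 — Norton becomes insolvent (initial).
  Elm: +80 → 80 ≥ 40
Round 2 — Elm becomes insolvent.
  Hale: +40 → 40 ≥ 40
Round 3 — Hale becomes insolvent.
No further insolvencies.

2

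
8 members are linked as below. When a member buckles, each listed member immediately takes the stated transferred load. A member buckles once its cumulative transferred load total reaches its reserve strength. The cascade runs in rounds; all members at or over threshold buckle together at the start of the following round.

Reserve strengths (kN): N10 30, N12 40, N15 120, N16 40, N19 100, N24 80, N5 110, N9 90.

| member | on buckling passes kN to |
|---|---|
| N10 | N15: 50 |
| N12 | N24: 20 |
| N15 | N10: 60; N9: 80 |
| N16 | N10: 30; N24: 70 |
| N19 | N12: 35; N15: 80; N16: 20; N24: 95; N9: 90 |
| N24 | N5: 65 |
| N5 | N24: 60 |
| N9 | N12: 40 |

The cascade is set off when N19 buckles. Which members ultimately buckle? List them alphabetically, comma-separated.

N12, N19, N24, N9

Round 1 — N19 buckles (initial).
  N12: +35 → 35 < 40
  N15: +80 → 80 < 120
  N16: +20 → 20 < 40
  N24: +95 → 95 ≥ 80
  N9: +90 → 90 ≥ 90
Round 2 — N24, N9 buckle.
  N12: +40 → 75 ≥ 40
  N5: +65 → 65 < 110
Round 3 — N12 buckles.
No further bucklings.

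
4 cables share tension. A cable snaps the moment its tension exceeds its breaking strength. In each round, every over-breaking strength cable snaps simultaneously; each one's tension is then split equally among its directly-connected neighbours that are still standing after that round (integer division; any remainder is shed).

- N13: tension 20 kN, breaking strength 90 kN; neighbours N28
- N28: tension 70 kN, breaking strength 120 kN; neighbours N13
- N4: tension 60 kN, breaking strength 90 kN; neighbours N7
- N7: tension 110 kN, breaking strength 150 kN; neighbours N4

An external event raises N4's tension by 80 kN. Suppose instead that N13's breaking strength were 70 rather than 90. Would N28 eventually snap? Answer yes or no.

no

With N13's breaking strength at 70:
Round 1 — N4 at 140 > 90. N4 snaps.
  N4 sheds 140 kN to N7: 140 each.
    N7: 110+140 = 250 > 150
Round 2 — N7 snaps.
  N7 sheds 250 kN: no online neighbours, lost.
No further breaks.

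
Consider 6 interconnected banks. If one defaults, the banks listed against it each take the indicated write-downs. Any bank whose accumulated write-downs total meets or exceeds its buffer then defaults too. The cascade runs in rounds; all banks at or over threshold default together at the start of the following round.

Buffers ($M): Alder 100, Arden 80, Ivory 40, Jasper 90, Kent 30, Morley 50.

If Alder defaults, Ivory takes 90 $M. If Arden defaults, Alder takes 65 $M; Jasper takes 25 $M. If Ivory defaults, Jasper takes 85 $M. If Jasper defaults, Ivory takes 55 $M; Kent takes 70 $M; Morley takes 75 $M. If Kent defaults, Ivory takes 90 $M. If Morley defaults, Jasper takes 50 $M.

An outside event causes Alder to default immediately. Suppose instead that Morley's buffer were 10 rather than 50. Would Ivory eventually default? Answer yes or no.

yes

With Morley's buffer at 10:
Round 1 — Alder defaults (initial).
  Ivory: +90 → 90 ≥ 40
Round 2 — Ivory defaults.
  Jasper: +85 → 85 < 90
No further defaults.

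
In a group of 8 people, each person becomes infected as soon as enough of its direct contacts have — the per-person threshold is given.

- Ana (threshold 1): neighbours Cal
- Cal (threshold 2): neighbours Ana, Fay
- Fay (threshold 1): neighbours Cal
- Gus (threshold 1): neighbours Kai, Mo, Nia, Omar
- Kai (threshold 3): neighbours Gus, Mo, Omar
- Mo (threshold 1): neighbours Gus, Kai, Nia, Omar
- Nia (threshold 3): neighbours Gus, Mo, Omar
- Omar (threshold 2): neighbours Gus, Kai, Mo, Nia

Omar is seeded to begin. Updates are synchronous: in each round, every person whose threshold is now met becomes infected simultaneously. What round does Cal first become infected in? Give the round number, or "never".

Round 1 — Omar becomes infected (initial).
Round 2 — checking thresholds:
  Gus: 1 of 4 neighbours ≥ 1, becomes infected.
  Kai: 1 of 3 neighbours < 3, below threshold.
  Mo: 1 of 4 neighbours ≥ 1, becomes infected.
  Nia: 1 of 3 neighbours < 3, below threshold.
Round 3 — checking thresholds:
  Kai: 3 of 3 neighbours ≥ 3, becomes infected.
  Nia: 3 of 3 neighbours ≥ 3, becomes infected.
Round 4 — no new infections; cascade stops.

never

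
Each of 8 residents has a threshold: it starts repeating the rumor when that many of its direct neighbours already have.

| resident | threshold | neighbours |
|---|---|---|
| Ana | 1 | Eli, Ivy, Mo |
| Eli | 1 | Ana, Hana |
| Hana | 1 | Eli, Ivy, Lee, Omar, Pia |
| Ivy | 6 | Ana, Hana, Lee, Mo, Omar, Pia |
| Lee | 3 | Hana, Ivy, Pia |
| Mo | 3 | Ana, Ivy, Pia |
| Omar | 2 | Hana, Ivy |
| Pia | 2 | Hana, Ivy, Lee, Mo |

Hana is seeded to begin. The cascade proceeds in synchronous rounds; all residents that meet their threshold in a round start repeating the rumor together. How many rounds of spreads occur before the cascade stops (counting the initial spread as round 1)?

3

Round 1 — Hana starts repeating the rumor (initial).
Round 2 — checking thresholds:
  Eli: 1 of 2 neighbours ≥ 1, starts repeating the rumor.
  Ivy: 1 of 6 neighbours < 6, holds.
  Lee: 1 of 3 neighbours < 3, holds.
  Omar: 1 of 2 neighbours < 2, holds.
  Pia: 1 of 4 neighbours < 2, holds.
Round 3 — checking thresholds:
  Ana: 1 of 3 neighbours ≥ 1, starts repeating the rumor.
  Ivy: 1 of 6 neighbours < 6, holds.
  Lee: 1 of 3 neighbours < 3, holds.
  Omar: 1 of 2 neighbours < 2, holds.
  Pia: 1 of 4 neighbours < 2, holds.
Round 4 — no new spreads; cascade stops.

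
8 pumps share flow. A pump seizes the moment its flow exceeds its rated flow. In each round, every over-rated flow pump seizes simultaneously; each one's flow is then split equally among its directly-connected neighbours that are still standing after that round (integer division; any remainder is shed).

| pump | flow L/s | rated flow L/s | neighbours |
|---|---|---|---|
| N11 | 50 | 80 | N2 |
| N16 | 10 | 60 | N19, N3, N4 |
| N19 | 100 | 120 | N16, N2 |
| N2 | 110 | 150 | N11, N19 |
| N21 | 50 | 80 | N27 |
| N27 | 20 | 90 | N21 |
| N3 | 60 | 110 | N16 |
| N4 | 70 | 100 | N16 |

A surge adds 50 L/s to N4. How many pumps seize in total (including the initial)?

6

Round 1 — N4 at 120 > 100. N4 seizes.
  N4 sheds 120 L/s to N16: 120 each.
    N16: 10+120 = 130 > 60
Round 2 — N16 seizes.
  N16 sheds 130 L/s to N19, N3: 65 each.
    N19: 100+65 = 165 > 120
    N3: 60+65 = 125 > 110
Round 3 — N19, N3 seize.
  N19 sheds 165 L/s to N2: 165 each.
    N2: 110+165 = 275 > 150
  N3 sheds 125 L/s: no online neighbours, lost.
Round 4 — N2 seizes.
  N2 sheds 275 L/s to N11: 275 each.
    N11: 50+275 = 325 > 80
Round 5 — N11 seizes.
  N11 sheds 325 L/s: no online neighbours, lost.
No further seizures.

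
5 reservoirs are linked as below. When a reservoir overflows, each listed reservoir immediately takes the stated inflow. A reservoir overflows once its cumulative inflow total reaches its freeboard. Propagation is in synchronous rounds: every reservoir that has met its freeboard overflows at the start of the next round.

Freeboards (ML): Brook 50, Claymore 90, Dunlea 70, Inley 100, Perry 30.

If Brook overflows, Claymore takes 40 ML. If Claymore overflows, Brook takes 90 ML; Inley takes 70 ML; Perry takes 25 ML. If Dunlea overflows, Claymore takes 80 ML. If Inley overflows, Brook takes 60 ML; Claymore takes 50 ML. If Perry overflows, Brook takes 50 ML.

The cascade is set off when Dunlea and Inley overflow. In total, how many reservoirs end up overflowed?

4

Round 1 — Dunlea, Inley overflow (initial).
  Brook: +60 → 60 ≥ 50
  Claymore: +80+50 → 130 ≥ 90
Round 2 — Brook, Claymore overflow.
  Perry: +25 → 25 < 30
No further overflows.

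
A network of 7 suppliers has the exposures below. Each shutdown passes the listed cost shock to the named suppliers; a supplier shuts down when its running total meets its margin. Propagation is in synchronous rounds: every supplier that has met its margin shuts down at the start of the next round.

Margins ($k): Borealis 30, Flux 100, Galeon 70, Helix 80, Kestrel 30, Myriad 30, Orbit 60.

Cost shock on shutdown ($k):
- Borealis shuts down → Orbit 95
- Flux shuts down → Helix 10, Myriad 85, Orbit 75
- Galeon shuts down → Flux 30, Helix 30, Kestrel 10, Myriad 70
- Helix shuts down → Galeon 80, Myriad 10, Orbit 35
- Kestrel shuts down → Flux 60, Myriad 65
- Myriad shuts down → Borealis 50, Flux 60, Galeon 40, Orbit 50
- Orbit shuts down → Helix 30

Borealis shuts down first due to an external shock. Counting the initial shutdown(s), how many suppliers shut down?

Round 1 — Borealis shuts down (initial).
  Orbit: +95 → 95 ≥ 60
Round 2 — Orbit shuts down.
  Helix: +30 → 30 < 80
No further shutdowns.

2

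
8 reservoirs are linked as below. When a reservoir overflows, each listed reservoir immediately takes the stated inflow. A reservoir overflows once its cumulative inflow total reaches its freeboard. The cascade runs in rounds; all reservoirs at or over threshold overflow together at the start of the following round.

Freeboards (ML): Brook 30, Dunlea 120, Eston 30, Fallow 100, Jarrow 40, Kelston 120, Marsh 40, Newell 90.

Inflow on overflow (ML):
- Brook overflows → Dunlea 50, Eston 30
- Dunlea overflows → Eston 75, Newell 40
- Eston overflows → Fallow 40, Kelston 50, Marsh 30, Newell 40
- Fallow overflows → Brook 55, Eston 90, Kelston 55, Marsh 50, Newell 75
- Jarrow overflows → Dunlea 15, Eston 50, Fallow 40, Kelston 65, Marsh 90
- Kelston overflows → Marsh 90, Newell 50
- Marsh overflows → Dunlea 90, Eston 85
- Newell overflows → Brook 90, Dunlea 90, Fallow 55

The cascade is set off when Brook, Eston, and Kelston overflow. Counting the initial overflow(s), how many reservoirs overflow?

Round 1 — Brook, Eston, Kelston overflow (initial).
  Dunlea: +50 → 50 < 120
  Fallow: +40 → 40 < 100
  Marsh: +30+90 → 120 ≥ 40
  Newell: +40+50 → 90 ≥ 90
Round 2 — Marsh, Newell overflow.
  Dunlea: +90+90 → 230 ≥ 120
  Fallow: +55 → 95 < 100
Round 3 — Dunlea overflows.
No further overflows.

6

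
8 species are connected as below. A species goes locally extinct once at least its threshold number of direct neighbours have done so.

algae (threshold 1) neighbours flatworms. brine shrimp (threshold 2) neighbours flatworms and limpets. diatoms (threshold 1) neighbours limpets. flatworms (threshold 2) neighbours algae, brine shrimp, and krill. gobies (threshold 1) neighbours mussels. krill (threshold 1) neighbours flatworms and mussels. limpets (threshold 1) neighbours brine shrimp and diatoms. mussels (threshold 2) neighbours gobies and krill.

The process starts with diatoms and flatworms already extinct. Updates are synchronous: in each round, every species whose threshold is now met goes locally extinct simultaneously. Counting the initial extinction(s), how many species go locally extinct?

6

Round 1 — diatoms, flatworms go locally extinct (initial).
Round 2 — checking thresholds:
  algae: 1 of 1 neighbours ≥ 1, goes locally extinct.
  brine shrimp: 1 of 2 neighbours < 2, holds.
  krill: 1 of 2 neighbours ≥ 1, goes locally extinct.
  limpets: 1 of 2 neighbours ≥ 1, goes locally extinct.
Round 3 — checking thresholds:
  brine shrimp: 2 of 2 neighbours ≥ 2, goes locally extinct.
  mussels: 1 of 2 neighbours < 2, holds.
Round 4 — no new extinctions; cascade stops.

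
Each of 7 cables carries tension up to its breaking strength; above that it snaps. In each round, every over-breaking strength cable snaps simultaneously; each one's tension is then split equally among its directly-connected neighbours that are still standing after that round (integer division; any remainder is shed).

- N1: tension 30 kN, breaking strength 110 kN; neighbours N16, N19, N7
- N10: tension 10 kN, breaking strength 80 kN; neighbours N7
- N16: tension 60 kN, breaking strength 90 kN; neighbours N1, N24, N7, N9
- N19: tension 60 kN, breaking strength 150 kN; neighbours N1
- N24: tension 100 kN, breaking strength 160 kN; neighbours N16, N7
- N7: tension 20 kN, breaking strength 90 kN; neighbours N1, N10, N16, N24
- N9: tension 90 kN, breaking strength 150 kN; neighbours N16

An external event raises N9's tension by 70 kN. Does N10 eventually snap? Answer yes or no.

Round 1 — N9 at 160 > 150. N9 snaps.
  N9 sheds 160 kN to N16: 160 each.
    N16: 60+160 = 220 > 90
Round 2 — N16 snaps.
  N16 sheds 220 kN to N1, N24, N7: 73 each (1 lost).
    N1: 30+73 = 103 ≤ 110
    N24: 100+73 = 173 > 160
    N7: 20+73 = 93 > 90
Round 3 — N24, N7 snap.
  N24 sheds 173 kN: no online neighbours, lost.
  N7 sheds 93 kN to N1, N10: 46 each (1 lost).
    N1: 103+46 = 149 > 110
    N10: 10+46 = 56 ≤ 80
Round 4 — N1 snaps.
  N1 sheds 149 kN to N19: 149 each.
    N19: 60+149 = 209 > 150
Round 5 — N19 snaps.
  N19 sheds 209 kN: no online neighbours, lost.
No further breaks.

no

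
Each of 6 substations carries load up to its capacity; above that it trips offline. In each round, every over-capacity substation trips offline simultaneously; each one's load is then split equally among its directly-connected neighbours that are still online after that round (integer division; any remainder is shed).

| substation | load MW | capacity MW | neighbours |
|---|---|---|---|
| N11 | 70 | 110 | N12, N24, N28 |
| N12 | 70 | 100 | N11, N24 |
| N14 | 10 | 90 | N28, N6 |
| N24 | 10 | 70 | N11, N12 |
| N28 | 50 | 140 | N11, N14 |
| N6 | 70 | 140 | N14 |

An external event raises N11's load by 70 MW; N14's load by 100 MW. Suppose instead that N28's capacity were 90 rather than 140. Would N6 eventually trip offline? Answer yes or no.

no

With N28's capacity at 90:
Round 1 — N11 at 140 > 110; N14 at 110 > 90. N11, N14 trip offline.
  N11 sheds 140 MW to N12, N24, N28: 46 each (2 lost).
    N12: 70+46 = 116 > 100
    N24: 10+46 = 56 ≤ 70
    N28: 50+46 = 96 > 90
  N14 sheds 110 MW to N28, N6: 55 each.
    N28: 96+55 = 151 > 90
    N6: 70+55 = 125 ≤ 140
Round 2 — N12, N28 trip offline.
  N12 sheds 116 MW to N24: 116 each.
    N24: 56+116 = 172 > 70
  N28 sheds 151 MW: no online neighbours, lost.
Round 3 — N24 trips offline.
  N24 sheds 172 MW: no online neighbours, lost.
No further trips.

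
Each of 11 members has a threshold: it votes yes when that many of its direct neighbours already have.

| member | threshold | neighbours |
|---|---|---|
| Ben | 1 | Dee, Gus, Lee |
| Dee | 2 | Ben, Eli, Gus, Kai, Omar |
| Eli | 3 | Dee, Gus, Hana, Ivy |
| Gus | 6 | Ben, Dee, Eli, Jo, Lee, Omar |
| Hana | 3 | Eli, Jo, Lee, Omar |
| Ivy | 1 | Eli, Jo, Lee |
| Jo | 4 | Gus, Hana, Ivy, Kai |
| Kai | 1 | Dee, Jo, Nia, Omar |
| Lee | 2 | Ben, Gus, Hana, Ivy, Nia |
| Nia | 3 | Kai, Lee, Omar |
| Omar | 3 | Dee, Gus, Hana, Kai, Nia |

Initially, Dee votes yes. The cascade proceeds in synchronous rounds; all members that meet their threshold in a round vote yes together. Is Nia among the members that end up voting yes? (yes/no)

no

Round 1 — Dee votes yes (initial).
Round 2 — checking thresholds:
  Ben: 1 of 3 neighbours ≥ 1, votes yes.
  Eli: 1 of 4 neighbours < 3, below threshold.
  Gus: 1 of 6 neighbours < 6, below threshold.
  Kai: 1 of 4 neighbours ≥ 1, votes yes.
  Omar: 1 of 5 neighbours < 3, below threshold.
Round 3 — no new yes votes; cascade stops.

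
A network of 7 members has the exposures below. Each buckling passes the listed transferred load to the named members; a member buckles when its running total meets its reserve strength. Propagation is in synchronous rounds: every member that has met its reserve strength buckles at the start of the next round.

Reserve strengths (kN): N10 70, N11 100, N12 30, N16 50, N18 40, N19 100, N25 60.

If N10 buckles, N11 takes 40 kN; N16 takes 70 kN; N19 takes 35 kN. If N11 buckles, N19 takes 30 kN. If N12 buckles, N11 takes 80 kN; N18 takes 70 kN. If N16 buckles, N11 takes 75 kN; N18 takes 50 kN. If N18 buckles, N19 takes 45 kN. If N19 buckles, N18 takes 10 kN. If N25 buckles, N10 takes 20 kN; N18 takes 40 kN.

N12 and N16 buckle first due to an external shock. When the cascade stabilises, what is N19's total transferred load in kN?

Round 1 — N12, N16 buckle (initial).
  N11: +80+75 → 155 ≥ 100
  N18: +70+50 → 120 ≥ 40
Round 2 — N11, N18 buckle.
  N19: +30+45 → 75 < 100
No further bucklings.

75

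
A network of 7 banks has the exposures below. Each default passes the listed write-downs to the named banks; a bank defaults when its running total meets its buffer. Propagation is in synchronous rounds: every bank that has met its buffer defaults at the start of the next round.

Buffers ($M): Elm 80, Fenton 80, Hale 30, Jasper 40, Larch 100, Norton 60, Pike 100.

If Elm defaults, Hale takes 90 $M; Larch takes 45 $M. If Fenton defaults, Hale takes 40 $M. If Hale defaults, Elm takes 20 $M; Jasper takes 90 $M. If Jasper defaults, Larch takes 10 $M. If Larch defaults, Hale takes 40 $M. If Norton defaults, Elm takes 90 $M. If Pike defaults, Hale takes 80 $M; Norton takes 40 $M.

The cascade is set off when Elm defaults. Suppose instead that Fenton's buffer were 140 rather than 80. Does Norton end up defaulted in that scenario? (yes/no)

With Fenton's buffer at 140:
Round 1 — Elm defaults (initial).
  Hale: +90 → 90 ≥ 30
  Larch: +45 → 45 < 100
Round 2 — Hale defaults.
  Jasper: +90 → 90 ≥ 40
Round 3 — Jasper defaults.
  Larch: +10 → 55 < 100
No further defaults.

no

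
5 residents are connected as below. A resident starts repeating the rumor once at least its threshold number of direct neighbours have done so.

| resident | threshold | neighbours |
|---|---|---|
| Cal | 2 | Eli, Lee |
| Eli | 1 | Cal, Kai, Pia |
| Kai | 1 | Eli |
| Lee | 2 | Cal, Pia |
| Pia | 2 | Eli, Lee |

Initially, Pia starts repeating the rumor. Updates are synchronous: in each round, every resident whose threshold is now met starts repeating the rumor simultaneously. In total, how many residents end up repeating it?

Round 1 — Pia starts repeating the rumor (initial).
Round 2 — checking thresholds:
  Eli: 1 of 3 neighbours ≥ 1, starts repeating the rumor.
  Lee: 1 of 2 neighbours < 2, not yet.
Round 3 — checking thresholds:
  Cal: 1 of 2 neighbours < 2, not yet.
  Kai: 1 of 1 neighbours ≥ 1, starts repeating the rumor.
  Lee: 1 of 2 neighbours < 2, not yet.
Round 4 — no new spreads; cascade stops.

3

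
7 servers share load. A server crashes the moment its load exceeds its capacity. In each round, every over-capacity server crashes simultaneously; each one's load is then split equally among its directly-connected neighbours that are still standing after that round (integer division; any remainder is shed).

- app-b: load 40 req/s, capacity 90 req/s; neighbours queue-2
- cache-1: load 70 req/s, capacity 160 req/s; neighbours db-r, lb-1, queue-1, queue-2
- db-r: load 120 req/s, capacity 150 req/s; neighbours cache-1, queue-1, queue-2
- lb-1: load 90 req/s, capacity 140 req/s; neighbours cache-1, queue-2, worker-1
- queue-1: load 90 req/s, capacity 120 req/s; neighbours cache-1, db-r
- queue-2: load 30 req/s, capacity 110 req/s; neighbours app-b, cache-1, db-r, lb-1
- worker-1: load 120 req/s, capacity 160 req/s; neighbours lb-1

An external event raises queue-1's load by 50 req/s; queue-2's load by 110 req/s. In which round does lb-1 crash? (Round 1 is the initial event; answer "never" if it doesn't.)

3

Round 1 — queue-1 at 140 > 120; queue-2 at 140 > 110. queue-1, queue-2 crash.
  queue-1 sheds 140 req/s to cache-1, db-r: 70 each.
    cache-1: 70+70 = 140 ≤ 160
    db-r: 120+70 = 190 > 150
  queue-2 sheds 140 req/s to app-b, cache-1, db-r, lb-1: 35 each.
    app-b: 40+35 = 75 ≤ 90
    cache-1: 140+35 = 175 > 160
    db-r: 190+35 = 225 > 150
    lb-1: 90+35 = 125 ≤ 140
Round 2 — cache-1, db-r crash.
  cache-1 sheds 175 req/s to lb-1: 175 each.
    lb-1: 125+175 = 300 > 140
  db-r sheds 225 req/s: no online neighbours, lost.
Round 3 — lb-1 crashes.
  lb-1 sheds 300 req/s to worker-1: 300 each.
    worker-1: 120+300 = 420 > 160
Round 4 — worker-1 crashes.
  worker-1 sheds 420 req/s: no online neighbours, lost.
No further crashes.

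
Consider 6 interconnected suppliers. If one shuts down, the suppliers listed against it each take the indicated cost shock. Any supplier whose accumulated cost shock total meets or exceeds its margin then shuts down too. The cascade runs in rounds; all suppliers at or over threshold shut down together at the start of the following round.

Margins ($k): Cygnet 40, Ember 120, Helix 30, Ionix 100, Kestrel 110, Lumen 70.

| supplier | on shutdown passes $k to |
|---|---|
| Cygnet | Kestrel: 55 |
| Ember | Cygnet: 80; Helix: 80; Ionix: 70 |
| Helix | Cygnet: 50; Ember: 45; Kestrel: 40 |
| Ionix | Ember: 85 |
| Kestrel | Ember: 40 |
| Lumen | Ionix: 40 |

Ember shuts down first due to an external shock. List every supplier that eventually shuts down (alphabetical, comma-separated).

Cygnet, Ember, Helix

Round 1 — Ember shuts down (initial).
  Cygnet: +80 → 80 ≥ 40
  Helix: +80 → 80 ≥ 30
  Ionix: +70 → 70 < 100
Round 2 — Cygnet, Helix shut down.
  Kestrel: +55+40 → 95 < 110
No further shutdowns.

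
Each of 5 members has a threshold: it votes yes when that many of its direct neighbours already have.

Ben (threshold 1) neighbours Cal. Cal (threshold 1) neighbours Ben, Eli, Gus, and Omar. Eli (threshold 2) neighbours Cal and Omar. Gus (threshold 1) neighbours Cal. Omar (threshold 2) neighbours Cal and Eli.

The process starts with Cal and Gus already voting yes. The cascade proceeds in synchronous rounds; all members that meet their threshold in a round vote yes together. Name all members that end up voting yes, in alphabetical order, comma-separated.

Round 1 — Cal, Gus vote yes (initial).
Round 2 — checking thresholds:
  Ben: 1 of 1 neighbours ≥ 1, votes yes.
  Eli: 1 of 2 neighbours < 2, not yet.
  Omar: 1 of 2 neighbours < 2, not yet.
Round 3 — no new yes votes; cascade stops.

Ben, Cal, Gus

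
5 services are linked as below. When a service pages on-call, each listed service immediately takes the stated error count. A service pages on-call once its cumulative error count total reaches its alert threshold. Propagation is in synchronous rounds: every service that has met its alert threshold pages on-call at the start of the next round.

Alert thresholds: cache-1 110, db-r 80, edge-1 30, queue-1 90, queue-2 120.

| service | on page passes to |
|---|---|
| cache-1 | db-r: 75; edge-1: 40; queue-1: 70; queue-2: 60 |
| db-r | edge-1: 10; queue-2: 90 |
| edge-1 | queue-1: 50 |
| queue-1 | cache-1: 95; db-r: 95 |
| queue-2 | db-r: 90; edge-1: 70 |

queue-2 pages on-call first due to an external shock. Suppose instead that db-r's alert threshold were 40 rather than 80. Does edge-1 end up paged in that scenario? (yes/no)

yes

With db-r's alert threshold at 40:
Round 1 — queue-2 pages on-call (initial).
  db-r: +90 → 90 ≥ 40
  edge-1: +70 → 70 ≥ 30
Round 2 — db-r, edge-1 page on-call.
  queue-1: +50 → 50 < 90
No further pages.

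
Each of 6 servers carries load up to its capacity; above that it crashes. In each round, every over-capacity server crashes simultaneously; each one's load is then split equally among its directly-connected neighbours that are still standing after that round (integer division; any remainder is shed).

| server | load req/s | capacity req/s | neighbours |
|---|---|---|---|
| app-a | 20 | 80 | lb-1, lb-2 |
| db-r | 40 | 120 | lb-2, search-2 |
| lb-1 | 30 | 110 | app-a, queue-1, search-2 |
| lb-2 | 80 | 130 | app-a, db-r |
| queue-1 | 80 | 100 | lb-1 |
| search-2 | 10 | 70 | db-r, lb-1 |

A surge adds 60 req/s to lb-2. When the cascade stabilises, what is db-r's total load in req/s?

Round 1 — lb-2 at 140 > 130. lb-2 crashes.
  lb-2 sheds 140 req/s to app-a, db-r: 70 each.
    app-a: 20+70 = 90 > 80
    db-r: 40+70 = 110 ≤ 120
Round 2 — app-a crashes.
  app-a sheds 90 req/s to lb-1: 90 each.
    lb-1: 30+90 = 120 > 110
Round 3 — lb-1 crashes.
  lb-1 sheds 120 req/s to queue-1, search-2: 60 each.
    queue-1: 80+60 = 140 > 100
    search-2: 10+60 = 70 ≤ 70
Round 4 — queue-1 crashes.
  queue-1 sheds 140 req/s: no online neighbours, lost.
No further crashes.

110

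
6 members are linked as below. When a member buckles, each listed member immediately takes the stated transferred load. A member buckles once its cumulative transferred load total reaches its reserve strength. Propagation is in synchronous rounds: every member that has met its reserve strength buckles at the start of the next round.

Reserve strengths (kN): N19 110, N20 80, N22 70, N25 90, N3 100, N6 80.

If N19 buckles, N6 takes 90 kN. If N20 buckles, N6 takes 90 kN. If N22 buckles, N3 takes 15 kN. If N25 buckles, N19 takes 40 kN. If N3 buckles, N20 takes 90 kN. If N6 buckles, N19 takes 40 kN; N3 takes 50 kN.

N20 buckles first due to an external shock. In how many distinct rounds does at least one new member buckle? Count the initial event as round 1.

2

Round 1 — N20 buckles (initial).
  N6: +90 → 90 ≥ 80
Round 2 — N6 buckles.
  N19: +40 → 40 < 110
  N3: +50 → 50 < 100
No further bucklings.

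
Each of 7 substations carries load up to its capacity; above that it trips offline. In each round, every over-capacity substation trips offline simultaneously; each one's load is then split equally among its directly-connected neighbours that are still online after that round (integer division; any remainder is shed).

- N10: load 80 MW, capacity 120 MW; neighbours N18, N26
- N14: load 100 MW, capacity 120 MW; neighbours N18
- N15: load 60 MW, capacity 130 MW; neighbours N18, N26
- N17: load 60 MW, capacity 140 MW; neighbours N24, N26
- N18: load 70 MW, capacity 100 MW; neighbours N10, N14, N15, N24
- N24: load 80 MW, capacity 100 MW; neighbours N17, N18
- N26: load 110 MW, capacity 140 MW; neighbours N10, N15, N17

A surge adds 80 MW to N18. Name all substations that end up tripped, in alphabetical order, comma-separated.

Round 1 — N18 at 150 > 100. N18 trips offline.
  N18 sheds 150 MW to N10, N14, N15, N24: 37 each (2 lost).
    N10: 80+37 = 117 ≤ 120
    N14: 100+37 = 137 > 120
    N15: 60+37 = 97 ≤ 130
    N24: 80+37 = 117 > 100
Round 2 — N14, N24 trip offline.
  N14 sheds 137 MW: no online neighbours, lost.
  N24 sheds 117 MW to N17: 117 each.
    N17: 60+117 = 177 > 140
Round 3 — N17 trips offline.
  N17 sheds 177 MW to N26: 177 each.
    N26: 110+177 = 287 > 140
Round 4 — N26 trips offline.
  N26 sheds 287 MW to N10, N15: 143 each (1 lost).
    N10: 117+143 = 260 > 120
    N15: 97+143 = 240 > 130
Round 5 — N10, N15 trip offline.
  N10 sheds 260 MW: no online neighbours, lost.
  N15 sheds 240 MW: no online neighbours, lost.
No further trips.

N10, N14, N15, N17, N18, N24, N26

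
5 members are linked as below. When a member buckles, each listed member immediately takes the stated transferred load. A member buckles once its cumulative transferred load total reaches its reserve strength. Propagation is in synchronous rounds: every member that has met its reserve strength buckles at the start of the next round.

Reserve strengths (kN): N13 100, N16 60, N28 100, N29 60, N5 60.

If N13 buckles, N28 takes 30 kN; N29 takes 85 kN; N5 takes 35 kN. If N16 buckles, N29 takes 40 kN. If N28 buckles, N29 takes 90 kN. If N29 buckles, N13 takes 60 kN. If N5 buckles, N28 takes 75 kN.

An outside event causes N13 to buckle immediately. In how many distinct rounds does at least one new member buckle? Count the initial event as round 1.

2

Round 1 — N13 buckles (initial).
  N28: +30 → 30 < 100
  N29: +85 → 85 ≥ 60
  N5: +35 → 35 < 60
Round 2 — N29 buckles.
No further bucklings.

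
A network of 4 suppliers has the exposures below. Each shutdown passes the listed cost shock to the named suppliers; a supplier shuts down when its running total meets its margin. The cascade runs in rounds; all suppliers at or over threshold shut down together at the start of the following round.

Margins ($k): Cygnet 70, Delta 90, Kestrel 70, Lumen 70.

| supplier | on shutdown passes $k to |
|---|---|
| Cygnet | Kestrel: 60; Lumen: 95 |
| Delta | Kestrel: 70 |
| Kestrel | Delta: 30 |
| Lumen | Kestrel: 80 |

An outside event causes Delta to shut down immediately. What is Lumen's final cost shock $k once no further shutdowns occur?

Round 1 — Delta shuts down (initial).
  Kestrel: +70 → 70 ≥ 70
Round 2 — Kestrel shuts down.
No further shutdowns.

0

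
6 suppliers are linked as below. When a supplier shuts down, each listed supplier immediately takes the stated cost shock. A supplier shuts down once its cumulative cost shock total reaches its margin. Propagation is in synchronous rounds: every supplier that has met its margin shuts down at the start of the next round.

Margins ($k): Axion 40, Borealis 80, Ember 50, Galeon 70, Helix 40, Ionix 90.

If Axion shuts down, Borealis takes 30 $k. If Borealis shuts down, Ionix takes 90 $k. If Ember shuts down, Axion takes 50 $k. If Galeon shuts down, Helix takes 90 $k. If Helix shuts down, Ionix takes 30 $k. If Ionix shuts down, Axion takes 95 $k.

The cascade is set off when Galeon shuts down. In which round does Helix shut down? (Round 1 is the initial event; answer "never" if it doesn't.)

Round 1 — Galeon shuts down (initial).
  Helix: +90 → 90 ≥ 40
Round 2 — Helix shuts down.
  Ionix: +30 → 30 < 90
No further shutdowns.

2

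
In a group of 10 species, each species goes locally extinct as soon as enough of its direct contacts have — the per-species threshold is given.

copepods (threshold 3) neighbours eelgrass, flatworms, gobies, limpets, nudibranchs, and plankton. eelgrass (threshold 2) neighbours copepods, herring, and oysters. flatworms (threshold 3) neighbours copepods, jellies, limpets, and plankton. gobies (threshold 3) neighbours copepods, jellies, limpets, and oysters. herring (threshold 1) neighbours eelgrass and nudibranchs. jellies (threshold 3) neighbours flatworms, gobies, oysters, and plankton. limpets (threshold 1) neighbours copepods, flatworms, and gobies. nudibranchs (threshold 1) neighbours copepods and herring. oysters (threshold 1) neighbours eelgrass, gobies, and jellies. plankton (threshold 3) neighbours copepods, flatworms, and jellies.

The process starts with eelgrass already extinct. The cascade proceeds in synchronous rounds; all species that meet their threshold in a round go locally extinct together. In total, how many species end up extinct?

4

Round 1 — eelgrass goes locally extinct (initial).
Round 2 — checking thresholds:
  copepods: 1 of 6 neighbours < 3, below threshold.
  herring: 1 of 2 neighbours ≥ 1, goes locally extinct.
  oysters: 1 of 3 neighbours ≥ 1, goes locally extinct.
Round 3 — checking thresholds:
  copepods: 1 of 6 neighbours < 3, below threshold.
  gobies: 1 of 4 neighbours < 3, below threshold.
  jellies: 1 of 4 neighbours < 3, below threshold.
  nudibranchs: 1 of 2 neighbours ≥ 1, goes locally extinct.
Round 4 — no new extinctions; cascade stops.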